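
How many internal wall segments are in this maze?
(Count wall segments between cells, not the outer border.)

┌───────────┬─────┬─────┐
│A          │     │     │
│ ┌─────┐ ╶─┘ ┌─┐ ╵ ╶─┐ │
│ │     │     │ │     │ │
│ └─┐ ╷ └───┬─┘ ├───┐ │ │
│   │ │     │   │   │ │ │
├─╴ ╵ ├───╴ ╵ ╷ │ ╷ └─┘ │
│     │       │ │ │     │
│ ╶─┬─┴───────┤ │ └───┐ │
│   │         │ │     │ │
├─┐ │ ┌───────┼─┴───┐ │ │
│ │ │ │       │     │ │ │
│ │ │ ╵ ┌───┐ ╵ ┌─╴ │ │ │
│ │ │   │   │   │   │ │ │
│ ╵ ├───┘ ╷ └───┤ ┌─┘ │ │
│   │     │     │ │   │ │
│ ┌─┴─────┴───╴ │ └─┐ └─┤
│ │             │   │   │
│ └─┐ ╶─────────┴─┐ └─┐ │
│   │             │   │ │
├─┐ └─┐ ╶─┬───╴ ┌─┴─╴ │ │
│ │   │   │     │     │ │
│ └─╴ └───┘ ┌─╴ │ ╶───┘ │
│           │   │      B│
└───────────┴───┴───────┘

Counting internal wall segments:
Total internal walls: 121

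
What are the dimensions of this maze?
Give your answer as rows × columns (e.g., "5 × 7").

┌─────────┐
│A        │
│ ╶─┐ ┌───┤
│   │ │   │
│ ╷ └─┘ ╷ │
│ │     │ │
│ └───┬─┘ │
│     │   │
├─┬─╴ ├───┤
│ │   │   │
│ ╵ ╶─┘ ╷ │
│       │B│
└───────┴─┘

Counting the maze dimensions:
Rows (vertical): 6
Columns (horizontal): 5
Dimensions: 6 × 5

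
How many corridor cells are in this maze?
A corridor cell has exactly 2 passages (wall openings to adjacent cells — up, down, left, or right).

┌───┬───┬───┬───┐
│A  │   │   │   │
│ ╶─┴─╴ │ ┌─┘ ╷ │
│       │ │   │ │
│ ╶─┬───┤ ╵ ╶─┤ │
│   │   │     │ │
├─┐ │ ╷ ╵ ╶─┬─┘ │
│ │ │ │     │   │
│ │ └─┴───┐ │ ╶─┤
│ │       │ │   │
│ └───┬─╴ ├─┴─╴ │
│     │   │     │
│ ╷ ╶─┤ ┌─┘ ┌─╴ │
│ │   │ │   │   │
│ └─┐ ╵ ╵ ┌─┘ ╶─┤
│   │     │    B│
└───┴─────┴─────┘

Counting cells with exactly 2 passages:
Total corridor cells: 44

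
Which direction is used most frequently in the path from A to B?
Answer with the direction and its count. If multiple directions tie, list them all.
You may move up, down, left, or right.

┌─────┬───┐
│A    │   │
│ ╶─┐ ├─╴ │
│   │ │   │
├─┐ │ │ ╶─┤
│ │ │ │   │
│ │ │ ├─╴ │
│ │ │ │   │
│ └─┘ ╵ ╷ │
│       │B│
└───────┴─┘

Directions: right, right, down, down, down, down, right, up, right, down
Counts: {'right': 4, 'down': 5, 'up': 1}
Most common: down (5 times)

Solution:

┌─────┬───┐
│A → ↓│   │
│ ╶─┐ ├─╴ │
│   │↓│   │
├─┐ │ │ ╶─┤
│ │ │↓│   │
│ │ │ ├─╴ │
│ │ │↓│↱ ↓│
│ └─┘ ╵ ╷ │
│    ↳ ↑│B│
└───────┴─┘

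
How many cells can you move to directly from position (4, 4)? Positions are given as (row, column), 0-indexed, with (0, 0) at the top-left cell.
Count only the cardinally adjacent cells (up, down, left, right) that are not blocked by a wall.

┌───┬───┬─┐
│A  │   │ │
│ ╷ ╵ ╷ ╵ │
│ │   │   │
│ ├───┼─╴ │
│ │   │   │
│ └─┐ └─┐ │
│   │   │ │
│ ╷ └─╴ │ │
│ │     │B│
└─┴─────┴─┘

Checking passable neighbors of (4, 4):
Neighbors: (3, 4)
Count: 1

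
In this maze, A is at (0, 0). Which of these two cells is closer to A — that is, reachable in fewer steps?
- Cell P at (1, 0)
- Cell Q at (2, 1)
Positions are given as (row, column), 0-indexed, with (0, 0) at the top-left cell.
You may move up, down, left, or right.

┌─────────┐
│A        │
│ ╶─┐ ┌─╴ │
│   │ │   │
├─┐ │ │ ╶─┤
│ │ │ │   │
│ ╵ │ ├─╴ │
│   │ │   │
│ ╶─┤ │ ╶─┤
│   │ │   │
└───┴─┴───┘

Shortest path A → P at (1, 0): 1 steps
Shortest path A → Q at (2, 1): 3 steps

P is closer (1 steps vs 3 steps).

Path to P:

┌─────────┐
│A        │
│ ╶─┐ ┌─╴ │
│P  │ │   │
├─┐ │ │ ╶─┤
│ │ │ │   │
│ ╵ │ ├─╴ │
│   │ │   │
│ ╶─┤ │ ╶─┤
│   │ │   │
└───┴─┴───┘

Path to Q:

┌─────────┐
│A        │
│ ╶─┐ ┌─╴ │
│↳ ↓│ │   │
├─┐ │ │ ╶─┤
│ │Q│ │   │
│ ╵ │ ├─╴ │
│   │ │   │
│ ╶─┤ │ ╶─┤
│   │ │   │
└───┴─┴───┘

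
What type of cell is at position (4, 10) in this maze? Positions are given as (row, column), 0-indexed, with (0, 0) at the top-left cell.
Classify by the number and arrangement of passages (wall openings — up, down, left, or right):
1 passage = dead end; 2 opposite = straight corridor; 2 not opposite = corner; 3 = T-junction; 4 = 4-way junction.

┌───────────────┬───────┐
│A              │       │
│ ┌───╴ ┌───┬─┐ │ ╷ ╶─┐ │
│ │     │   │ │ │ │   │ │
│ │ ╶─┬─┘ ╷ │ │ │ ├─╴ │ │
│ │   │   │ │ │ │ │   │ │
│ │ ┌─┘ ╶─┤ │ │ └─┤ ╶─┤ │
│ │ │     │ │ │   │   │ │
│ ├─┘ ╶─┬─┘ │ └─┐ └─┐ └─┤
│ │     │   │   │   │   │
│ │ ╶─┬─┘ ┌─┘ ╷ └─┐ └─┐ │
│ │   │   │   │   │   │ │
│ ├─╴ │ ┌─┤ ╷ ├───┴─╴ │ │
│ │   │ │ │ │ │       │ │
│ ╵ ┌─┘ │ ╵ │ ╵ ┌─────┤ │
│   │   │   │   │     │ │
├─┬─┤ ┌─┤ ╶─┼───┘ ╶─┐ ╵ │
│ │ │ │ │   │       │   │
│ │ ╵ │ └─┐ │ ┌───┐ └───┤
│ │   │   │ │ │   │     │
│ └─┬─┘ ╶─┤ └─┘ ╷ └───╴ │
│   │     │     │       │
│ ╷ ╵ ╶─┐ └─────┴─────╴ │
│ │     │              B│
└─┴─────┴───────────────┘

Checking cell at (4, 10):
Number of passages: 2
Cell type: corner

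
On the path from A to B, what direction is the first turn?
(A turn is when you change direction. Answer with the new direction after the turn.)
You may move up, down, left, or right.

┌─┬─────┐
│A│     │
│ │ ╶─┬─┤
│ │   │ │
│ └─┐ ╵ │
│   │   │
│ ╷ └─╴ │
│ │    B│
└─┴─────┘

Directions: down, down, right, down, right, right
First turn direction: right

Solution:

┌─┬─────┐
│A│     │
│ │ ╶─┬─┤
│↓│   │ │
│ └─┐ ╵ │
│↳ ↓│   │
│ ╷ └─╴ │
│ │↳ → B│
└─┴─────┘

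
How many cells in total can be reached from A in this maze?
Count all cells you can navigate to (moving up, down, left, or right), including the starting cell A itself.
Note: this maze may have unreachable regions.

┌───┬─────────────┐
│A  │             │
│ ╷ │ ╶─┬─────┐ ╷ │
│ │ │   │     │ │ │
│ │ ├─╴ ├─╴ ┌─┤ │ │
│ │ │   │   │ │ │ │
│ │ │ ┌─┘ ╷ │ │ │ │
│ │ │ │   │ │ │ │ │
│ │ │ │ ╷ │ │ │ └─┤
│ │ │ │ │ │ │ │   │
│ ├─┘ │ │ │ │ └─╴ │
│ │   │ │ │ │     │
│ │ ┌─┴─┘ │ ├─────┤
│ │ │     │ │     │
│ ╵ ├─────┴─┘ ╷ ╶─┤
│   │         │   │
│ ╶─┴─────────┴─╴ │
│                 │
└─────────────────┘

Using BFS/flood-fill to find all reachable cells from A:
Maze size: 9 × 9 = 81 total cells
18 cell(s) are walled off and cannot be reached from A.
Reachable cells: 63

Reachable region (· marks reachable cells):

┌───┬─────────────┐
│A ·│· · · · · · ·│
│ ╷ │ ╶─┬─────┐ ╷ │
│·│·│· ·│     │·│·│
│ │ ├─╴ ├─╴ ┌─┤ │ │
│·│·│· ·│   │·│·│·│
│ │ │ ┌─┘ ╷ │ │ │ │
│·│·│·│   │ │·│·│·│
│ │ │ │ ╷ │ │ │ └─┤
│·│·│·│ │ │ │·│· ·│
│ ├─┘ │ │ │ │ └─╴ │
│·│· ·│ │ │ │· · ·│
│ │ ┌─┴─┘ │ ├─────┤
│·│·│     │ │· · ·│
│ ╵ ├─────┴─┘ ╷ ╶─┤
│· ·│· · · · ·│· ·│
│ ╶─┴─────────┴─╴ │
│· · · · · · · · ·│
└─────────────────┘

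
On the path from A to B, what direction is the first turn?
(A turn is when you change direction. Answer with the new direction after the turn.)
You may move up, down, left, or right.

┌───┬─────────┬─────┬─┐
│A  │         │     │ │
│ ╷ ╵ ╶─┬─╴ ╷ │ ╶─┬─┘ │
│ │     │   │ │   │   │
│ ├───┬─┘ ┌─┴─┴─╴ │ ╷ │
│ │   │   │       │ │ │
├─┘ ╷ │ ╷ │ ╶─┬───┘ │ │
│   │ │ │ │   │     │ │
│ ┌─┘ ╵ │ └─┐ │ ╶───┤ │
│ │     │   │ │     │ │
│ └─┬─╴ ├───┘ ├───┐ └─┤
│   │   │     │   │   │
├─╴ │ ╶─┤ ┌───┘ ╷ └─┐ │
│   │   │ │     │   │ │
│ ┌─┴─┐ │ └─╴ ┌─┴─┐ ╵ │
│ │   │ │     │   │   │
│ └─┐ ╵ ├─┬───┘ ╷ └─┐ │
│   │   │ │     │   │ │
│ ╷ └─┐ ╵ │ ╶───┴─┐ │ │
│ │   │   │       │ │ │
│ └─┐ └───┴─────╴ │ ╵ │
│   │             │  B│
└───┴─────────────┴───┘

Directions: right, down, right, up, right, right, right, down, left, down, left, down, down, left, up, up, left, down, left, down, down, right, down, left, down, down, right, down, right, down, right, right, right, right, right, right, up, left, left, left, up, right, right, up, right, down, right, down, down, right
First turn direction: down

Solution:

┌───┬─────────┬─────┬─┐
│A ↓│↱ → → ↓  │     │ │
│ ╷ ╵ ╶─┬─╴ ╷ │ ╶─┬─┘ │
│ │↳ ↑  │↓ ↲│ │   │   │
│ ├───┬─┘ ┌─┴─┴─╴ │ ╷ │
│ │↓ ↰│↓ ↲│       │ │ │
├─┘ ╷ │ ╷ │ ╶─┬───┘ │ │
│↓ ↲│↑│↓│ │   │     │ │
│ ┌─┘ ╵ │ └─┐ │ ╶───┤ │
│↓│  ↑ ↲│   │ │     │ │
│ └─┬─╴ ├───┘ ├───┐ └─┤
│↳ ↓│   │     │   │   │
├─╴ │ ╶─┤ ┌───┘ ╷ └─┐ │
│↓ ↲│   │ │     │   │ │
│ ┌─┴─┐ │ └─╴ ┌─┴─┐ ╵ │
│↓│   │ │     │↱ ↓│   │
│ └─┐ ╵ ├─┬───┘ ╷ └─┐ │
│↳ ↓│   │ │↱ → ↑│↳ ↓│ │
│ ╷ └─┐ ╵ │ ╶───┴─┐ │ │
│ │↳ ↓│   │↑ ← ← ↰│↓│ │
│ └─┐ └───┴─────╴ │ ╵ │
│   │↳ → → → → → ↑│↳ B│
└───┴─────────────┴───┘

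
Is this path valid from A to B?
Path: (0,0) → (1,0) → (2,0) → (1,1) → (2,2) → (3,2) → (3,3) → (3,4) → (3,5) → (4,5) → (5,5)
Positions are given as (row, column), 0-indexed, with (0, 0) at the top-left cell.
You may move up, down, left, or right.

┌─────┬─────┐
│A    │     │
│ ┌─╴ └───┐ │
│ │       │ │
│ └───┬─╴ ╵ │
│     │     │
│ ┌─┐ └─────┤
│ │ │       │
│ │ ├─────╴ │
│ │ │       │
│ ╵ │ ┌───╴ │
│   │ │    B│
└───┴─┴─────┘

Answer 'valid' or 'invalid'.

Checking path validity:
Result: Invalid move at step 3: cannot move from (2, 0) to (1, 1).

invalid

Correct solution:

┌─────┬─────┐
│A    │     │
│ ┌─╴ └───┐ │
│↓│       │ │
│ └───┬─╴ ╵ │
│↳ → ↓│     │
│ ┌─┐ └─────┤
│ │ │↳ → → ↓│
│ │ ├─────╴ │
│ │ │      ↓│
│ ╵ │ ┌───╴ │
│   │ │    B│
└───┴─┴─────┘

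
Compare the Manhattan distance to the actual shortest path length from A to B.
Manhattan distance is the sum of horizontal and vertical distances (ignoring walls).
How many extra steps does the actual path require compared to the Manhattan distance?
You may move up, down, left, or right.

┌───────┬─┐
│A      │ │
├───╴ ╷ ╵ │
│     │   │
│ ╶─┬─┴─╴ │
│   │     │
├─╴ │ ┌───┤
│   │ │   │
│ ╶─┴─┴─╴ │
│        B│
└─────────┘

Manhattan distance: |4 - 0| + |4 - 0| = 8
Actual path length: 14
Extra steps: 14 - 8 = 6

Solution:

┌───────┬─┐
│A → ↓  │ │
├───╴ ╷ ╵ │
│↓ ← ↲│   │
│ ╶─┬─┴─╴ │
│↳ ↓│     │
├─╴ │ ┌───┤
│↓ ↲│ │   │
│ ╶─┴─┴─╴ │
│↳ → → → B│
└─────────┘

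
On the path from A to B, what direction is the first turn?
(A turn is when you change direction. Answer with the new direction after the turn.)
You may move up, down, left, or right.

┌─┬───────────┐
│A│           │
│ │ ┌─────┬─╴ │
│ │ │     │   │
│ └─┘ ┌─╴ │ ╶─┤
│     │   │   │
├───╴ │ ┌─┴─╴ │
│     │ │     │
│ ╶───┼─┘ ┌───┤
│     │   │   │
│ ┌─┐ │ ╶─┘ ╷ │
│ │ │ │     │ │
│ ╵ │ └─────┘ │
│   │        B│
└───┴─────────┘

Directions: down, down, right, right, down, left, left, down, right, right, down, down, right, right, right, right
First turn direction: right

Solution:

┌─┬───────────┐
│A│           │
│ │ ┌─────┬─╴ │
│↓│ │     │   │
│ └─┘ ┌─╴ │ ╶─┤
│↳ → ↓│   │   │
├───╴ │ ┌─┴─╴ │
│↓ ← ↲│ │     │
│ ╶───┼─┘ ┌───┤
│↳ → ↓│   │   │
│ ┌─┐ │ ╶─┘ ╷ │
│ │ │↓│     │ │
│ ╵ │ └─────┘ │
│   │↳ → → → B│
└───┴─────────┘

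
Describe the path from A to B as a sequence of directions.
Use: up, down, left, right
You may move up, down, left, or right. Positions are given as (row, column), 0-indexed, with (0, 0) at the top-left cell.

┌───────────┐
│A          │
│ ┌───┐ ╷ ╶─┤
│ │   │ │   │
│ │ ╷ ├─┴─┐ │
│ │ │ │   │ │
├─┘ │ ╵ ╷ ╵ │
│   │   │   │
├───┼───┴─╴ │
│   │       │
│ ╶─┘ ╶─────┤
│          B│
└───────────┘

Finding the path and converting it to directions:
Path through cells: (0,0) → (0,1) → (0,2) → (0,3) → (0,4) → (1,4) → (1,5) → (2,5) → (3,5) → (4,5) → (4,4) → (4,3) → (4,2) → (5,2) → (5,3) → (5,4) → (5,5)
Directions: right, right, right, right, down, right, down, down, down, left, left, left, down, right, right, right

Solution:

┌───────────┐
│A → → → ↓  │
│ ┌───┐ ╷ ╶─┤
│ │   │ │↳ ↓│
│ │ ╷ ├─┴─┐ │
│ │ │ │   │↓│
├─┘ │ ╵ ╷ ╵ │
│   │   │  ↓│
├───┼───┴─╴ │
│   │↓ ← ← ↲│
│ ╶─┘ ╶─────┤
│    ↳ → → B│
└───────────┘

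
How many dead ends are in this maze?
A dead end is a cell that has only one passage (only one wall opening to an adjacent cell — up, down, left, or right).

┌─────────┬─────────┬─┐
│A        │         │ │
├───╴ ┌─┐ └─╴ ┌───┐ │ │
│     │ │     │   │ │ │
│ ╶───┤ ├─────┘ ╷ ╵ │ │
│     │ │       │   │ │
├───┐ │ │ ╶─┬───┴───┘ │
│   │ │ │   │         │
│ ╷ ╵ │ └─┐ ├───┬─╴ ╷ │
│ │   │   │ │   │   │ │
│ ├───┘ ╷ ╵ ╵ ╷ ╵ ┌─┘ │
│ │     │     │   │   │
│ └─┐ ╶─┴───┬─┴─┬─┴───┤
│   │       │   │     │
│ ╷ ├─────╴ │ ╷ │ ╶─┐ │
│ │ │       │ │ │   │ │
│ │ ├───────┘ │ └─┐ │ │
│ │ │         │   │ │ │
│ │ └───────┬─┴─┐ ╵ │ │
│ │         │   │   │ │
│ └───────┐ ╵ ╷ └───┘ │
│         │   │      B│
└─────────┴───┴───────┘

Checking each cell for number of passages:

Dead ends found at positions:
  (0, 0)
  (0, 5)
  (0, 10)
  (1, 3)
  (3, 6)
  (5, 1)
  (5, 9)
  (7, 2)
  (8, 2)
  (10, 4)
Total dead ends: 10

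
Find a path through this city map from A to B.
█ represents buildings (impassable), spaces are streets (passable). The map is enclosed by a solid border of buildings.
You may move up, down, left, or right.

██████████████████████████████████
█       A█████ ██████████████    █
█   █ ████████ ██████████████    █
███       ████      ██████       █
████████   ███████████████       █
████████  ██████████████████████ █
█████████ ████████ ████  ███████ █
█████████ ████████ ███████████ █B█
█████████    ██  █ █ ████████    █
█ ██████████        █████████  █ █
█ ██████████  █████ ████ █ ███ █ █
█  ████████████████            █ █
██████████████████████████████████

Finding the shortest path from A to B:
Movement: cardinal only
Path length: 44 steps
Directions: left → left → left → down → down → right → right → right → down → down → right → down → down → down → right → right → right → down → right → right → right → right → right → right → right → down → down → right → right → right → right → right → right → right → right → right → right → right → up → up → up → right → right → up

Solution:

██████████████████████████████████
█    ↓←←A█████ ██████████████    █
█   █↓████████ ██████████████    █
███  ↳→→↓ ████      ██████       █
████████↓  ███████████████       █
████████↳↓██████████████████████ █
█████████↓████████ ████  ███████ █
█████████↓████████ ███████████ █B█
█████████↳→→↓██  █ █ ████████ ↱→↑█
█ ██████████↳→→→→→→↓█████████ ↑█ █
█ ██████████  █████↓████ █ ███↑█ █
█  ████████████████↳→→→→→→→→→→↑█ █
██████████████████████████████████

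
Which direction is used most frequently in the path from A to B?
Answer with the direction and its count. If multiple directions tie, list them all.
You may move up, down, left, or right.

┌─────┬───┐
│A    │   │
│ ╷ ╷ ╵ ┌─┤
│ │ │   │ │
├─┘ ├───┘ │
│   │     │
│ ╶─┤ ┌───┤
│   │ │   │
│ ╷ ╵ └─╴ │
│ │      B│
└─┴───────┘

Directions: right, down, down, left, down, right, down, right, right, right
Counts: {'right': 5, 'down': 4, 'left': 1}
Most common: right (5 times)

Solution:

┌─────┬───┐
│A ↓  │   │
│ ╷ ╷ ╵ ┌─┤
│ │↓│   │ │
├─┘ ├───┘ │
│↓ ↲│     │
│ ╶─┤ ┌───┤
│↳ ↓│ │   │
│ ╷ ╵ └─╴ │
│ │↳ → → B│
└─┴───────┘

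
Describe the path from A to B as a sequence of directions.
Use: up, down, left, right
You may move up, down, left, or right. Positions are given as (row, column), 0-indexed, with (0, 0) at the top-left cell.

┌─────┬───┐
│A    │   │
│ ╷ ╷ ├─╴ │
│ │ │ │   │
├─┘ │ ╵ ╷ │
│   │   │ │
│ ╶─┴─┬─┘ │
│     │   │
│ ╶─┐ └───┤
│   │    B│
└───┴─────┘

Finding the path and converting it to directions:
Path through cells: (0,0) → (0,1) → (1,1) → (2,1) → (2,0) → (3,0) → (3,1) → (3,2) → (4,2) → (4,3) → (4,4)
Directions: right, down, down, left, down, right, right, down, right, right

Solution:

┌─────┬───┐
│A ↓  │   │
│ ╷ ╷ ├─╴ │
│ │↓│ │   │
├─┘ │ ╵ ╷ │
│↓ ↲│   │ │
│ ╶─┴─┬─┘ │
│↳ → ↓│   │
│ ╶─┐ └───┤
│   │↳ → B│
└───┴─────┘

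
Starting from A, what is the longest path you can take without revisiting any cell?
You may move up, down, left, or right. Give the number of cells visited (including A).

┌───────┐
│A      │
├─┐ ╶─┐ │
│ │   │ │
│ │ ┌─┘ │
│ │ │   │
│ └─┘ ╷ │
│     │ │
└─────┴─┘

Finding longest simple path using DFS:
Start: (0, 0)
Longest path visits 12 cells
Path: A → right → right → right → down → down → left → down → left → left → up → up

Solution:

┌───────┐
│A → → ↓│
├─┐ ╶─┐ │
│B│   │↓│
│ │ ┌─┘ │
│↑│ │↓ ↲│
│ └─┘ ╷ │
│↑ ← ↲│ │
└─────┴─┘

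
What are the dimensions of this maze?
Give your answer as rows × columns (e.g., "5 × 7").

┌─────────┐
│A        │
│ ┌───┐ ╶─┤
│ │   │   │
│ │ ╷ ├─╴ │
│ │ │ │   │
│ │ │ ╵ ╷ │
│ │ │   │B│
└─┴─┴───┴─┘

Counting the maze dimensions:
Rows (vertical): 4
Columns (horizontal): 5
Dimensions: 4 × 5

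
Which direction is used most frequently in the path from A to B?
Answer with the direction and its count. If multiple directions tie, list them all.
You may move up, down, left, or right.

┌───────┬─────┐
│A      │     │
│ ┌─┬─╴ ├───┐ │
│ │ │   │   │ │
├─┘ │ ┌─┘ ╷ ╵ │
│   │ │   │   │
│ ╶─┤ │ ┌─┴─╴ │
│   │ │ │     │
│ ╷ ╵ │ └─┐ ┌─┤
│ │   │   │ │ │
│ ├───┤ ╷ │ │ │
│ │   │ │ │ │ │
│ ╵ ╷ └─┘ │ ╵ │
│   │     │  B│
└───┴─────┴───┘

Directions: right, right, right, down, left, down, down, down, left, up, left, down, down, down, right, up, right, down, right, right, up, up, left, up, up, right, up, right, down, right, down, left, down, down, down, right
Counts: {'right': 11, 'down': 13, 'left': 5, 'up': 7}
Most common: down (13 times)

Solution:

┌───────┬─────┐
│A → → ↓│     │
│ ┌─┬─╴ ├───┐ │
│ │ │↓ ↲│↱ ↓│ │
├─┘ │ ┌─┘ ╷ ╵ │
│   │↓│↱ ↑│↳ ↓│
│ ╶─┤ │ ┌─┴─╴ │
│↓ ↰│↓│↑│  ↓ ↲│
│ ╷ ╵ │ └─┐ ┌─┤
│↓│↑ ↲│↑ ↰│↓│ │
│ ├───┤ ╷ │ │ │
│↓│↱ ↓│ │↑│↓│ │
│ ╵ ╷ └─┘ │ ╵ │
│↳ ↑│↳ → ↑│↳ B│
└───┴─────┴───┘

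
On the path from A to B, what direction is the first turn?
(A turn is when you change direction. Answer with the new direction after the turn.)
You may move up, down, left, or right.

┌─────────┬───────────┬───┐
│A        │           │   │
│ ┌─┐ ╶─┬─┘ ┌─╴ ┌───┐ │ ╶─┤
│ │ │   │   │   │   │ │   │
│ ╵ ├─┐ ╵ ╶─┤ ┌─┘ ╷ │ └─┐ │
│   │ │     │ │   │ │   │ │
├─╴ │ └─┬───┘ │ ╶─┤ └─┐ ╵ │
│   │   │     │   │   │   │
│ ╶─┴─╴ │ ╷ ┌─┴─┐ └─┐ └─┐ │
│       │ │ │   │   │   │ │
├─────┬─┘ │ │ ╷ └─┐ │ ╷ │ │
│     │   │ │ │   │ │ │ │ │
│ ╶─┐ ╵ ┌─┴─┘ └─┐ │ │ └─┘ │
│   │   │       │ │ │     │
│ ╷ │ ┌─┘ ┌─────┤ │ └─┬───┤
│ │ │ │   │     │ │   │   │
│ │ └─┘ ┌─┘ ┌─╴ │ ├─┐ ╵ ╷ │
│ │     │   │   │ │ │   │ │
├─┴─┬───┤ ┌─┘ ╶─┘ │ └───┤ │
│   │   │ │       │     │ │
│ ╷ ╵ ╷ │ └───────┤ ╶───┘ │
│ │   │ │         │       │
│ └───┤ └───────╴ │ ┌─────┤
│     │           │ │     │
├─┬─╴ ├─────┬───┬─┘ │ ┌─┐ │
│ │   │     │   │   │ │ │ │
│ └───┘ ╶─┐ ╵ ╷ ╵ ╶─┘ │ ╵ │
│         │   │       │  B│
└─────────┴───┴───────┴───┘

Directions: right, right, down, right, down, right, up, right, up, right, right, right, right, right, down, down, right, down, right, down, down, down, left, left, up, up, up, left, up, up, left, down, left, down, right, down, right, down, down, down, right, down, right, up, right, down, down, down, left, left, left, down, down, left, down, right, right, up, up, right, right, down, down
First turn direction: down

Solution:

┌─────────┬───────────┬───┐
│A → ↓    │↱ → → → → ↓│   │
│ ┌─┐ ╶─┬─┘ ┌─╴ ┌───┐ │ ╶─┤
│ │ │↳ ↓│↱ ↑│   │↓ ↰│↓│   │
│ ╵ ├─┐ ╵ ╶─┤ ┌─┘ ╷ │ └─┐ │
│   │ │↳ ↑  │ │↓ ↲│↑│↳ ↓│ │
├─╴ │ └─┬───┘ │ ╶─┤ └─┐ ╵ │
│   │   │     │↳ ↓│↑ ↰│↳ ↓│
│ ╶─┴─╴ │ ╷ ┌─┴─┐ └─┐ └─┐ │
│       │ │ │   │↳ ↓│↑  │↓│
├─────┬─┘ │ │ ╷ └─┐ │ ╷ │ │
│     │   │ │ │   │↓│↑│ │↓│
│ ╶─┐ ╵ ┌─┴─┘ └─┐ │ │ └─┘ │
│   │   │       │ │↓│↑ ← ↲│
│ ╷ │ ┌─┘ ┌─────┤ │ └─┬───┤
│ │ │ │   │     │ │↳ ↓│↱ ↓│
│ │ └─┘ ┌─┘ ┌─╴ │ ├─┐ ╵ ╷ │
│ │     │   │   │ │ │↳ ↑│↓│
├─┴─┬───┤ ┌─┘ ╶─┘ │ └───┤ │
│   │   │ │       │     │↓│
│ ╷ ╵ ╷ │ └───────┤ ╶───┘ │
│ │   │ │         │↓ ← ← ↲│
│ └───┤ └───────╴ │ ┌─────┤
│     │           │↓│↱ → ↓│
├─┬─╴ ├─────┬───┬─┘ │ ┌─┐ │
│ │   │     │   │↓ ↲│↑│ │↓│
│ └───┘ ╶─┐ ╵ ╷ ╵ ╶─┘ │ ╵ │
│         │   │  ↳ → ↑│  B│
└─────────┴───┴───────┴───┘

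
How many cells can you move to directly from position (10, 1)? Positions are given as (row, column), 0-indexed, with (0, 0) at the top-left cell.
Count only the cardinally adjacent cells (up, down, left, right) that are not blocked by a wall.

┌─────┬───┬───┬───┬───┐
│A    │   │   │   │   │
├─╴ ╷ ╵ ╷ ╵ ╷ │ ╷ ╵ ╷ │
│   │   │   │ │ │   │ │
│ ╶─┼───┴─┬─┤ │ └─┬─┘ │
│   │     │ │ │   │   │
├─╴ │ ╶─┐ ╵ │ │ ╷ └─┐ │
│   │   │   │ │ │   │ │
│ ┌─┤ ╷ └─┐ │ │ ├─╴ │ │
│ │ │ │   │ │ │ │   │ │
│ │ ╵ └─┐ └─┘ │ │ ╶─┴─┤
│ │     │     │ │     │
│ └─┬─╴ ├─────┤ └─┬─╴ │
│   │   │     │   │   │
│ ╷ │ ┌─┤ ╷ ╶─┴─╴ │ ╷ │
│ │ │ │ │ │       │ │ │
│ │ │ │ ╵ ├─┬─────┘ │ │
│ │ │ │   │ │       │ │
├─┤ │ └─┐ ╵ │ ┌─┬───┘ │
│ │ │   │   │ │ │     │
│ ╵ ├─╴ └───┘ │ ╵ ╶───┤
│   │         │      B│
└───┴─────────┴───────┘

Checking passable neighbors of (10, 1):
Neighbors: (9, 1), (10, 0)
Count: 2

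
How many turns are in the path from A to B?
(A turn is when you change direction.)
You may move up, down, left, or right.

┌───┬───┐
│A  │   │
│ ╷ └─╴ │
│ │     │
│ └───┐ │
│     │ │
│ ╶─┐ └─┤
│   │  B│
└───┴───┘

Directions: down, down, right, right, down, right
Number of turns: 3

Solution:

┌───┬───┐
│A  │   │
│ ╷ └─╴ │
│↓│     │
│ └───┐ │
│↳ → ↓│ │
│ ╶─┐ └─┤
│   │↳ B│
└───┴───┘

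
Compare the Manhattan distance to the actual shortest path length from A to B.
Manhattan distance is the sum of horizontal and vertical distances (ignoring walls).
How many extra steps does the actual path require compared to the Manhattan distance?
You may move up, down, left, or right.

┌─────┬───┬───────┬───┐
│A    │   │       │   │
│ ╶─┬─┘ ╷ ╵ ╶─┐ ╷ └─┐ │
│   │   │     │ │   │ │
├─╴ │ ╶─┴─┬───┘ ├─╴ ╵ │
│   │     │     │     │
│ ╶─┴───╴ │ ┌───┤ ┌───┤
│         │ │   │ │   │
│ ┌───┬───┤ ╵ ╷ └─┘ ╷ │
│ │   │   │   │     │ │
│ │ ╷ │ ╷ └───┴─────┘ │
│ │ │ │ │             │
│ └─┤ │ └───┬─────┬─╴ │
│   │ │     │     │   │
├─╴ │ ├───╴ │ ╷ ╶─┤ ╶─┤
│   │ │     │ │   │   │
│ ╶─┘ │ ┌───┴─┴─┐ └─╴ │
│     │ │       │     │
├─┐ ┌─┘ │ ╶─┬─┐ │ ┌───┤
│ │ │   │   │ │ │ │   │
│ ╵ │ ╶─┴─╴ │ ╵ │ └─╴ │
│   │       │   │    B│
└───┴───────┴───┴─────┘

Manhattan distance: |10 - 0| + |10 - 0| = 20
Actual path length: 48
Extra steps: 48 - 20 = 28

Solution:

┌─────┬───┬───────┬───┐
│A    │↱ ↓│↱ → ↓  │   │
│ ╶─┬─┘ ╷ ╵ ╶─┐ ╷ └─┐ │
│↳ ↓│↱ ↑│↳ ↑  │↓│   │ │
├─╴ │ ╶─┴─┬───┘ ├─╴ ╵ │
│↓ ↲│↑ ← ↰│↓ ← ↲│     │
│ ╶─┴───╴ │ ┌───┤ ┌───┤
│↳ → → → ↑│↓│↱ ↓│ │↱ ↓│
│ ┌───┬───┤ ╵ ╷ └─┘ ╷ │
│ │   │   │↳ ↑│↳ → ↑│↓│
│ │ ╷ │ ╷ └───┴─────┘ │
│ │ │ │ │            ↓│
│ └─┤ │ └───┬─────┬─╴ │
│   │ │     │     │↓ ↲│
├─╴ │ ├───╴ │ ╷ ╶─┤ ╶─┤
│   │ │     │ │   │↳ ↓│
│ ╶─┘ │ ┌───┴─┴─┐ └─╴ │
│     │ │       │↓ ← ↲│
├─┐ ┌─┘ │ ╶─┬─┐ │ ┌───┤
│ │ │   │   │ │ │↓│   │
│ ╵ │ ╶─┴─╴ │ ╵ │ └─╴ │
│   │       │   │↳ → B│
└───┴───────┴───┴─────┘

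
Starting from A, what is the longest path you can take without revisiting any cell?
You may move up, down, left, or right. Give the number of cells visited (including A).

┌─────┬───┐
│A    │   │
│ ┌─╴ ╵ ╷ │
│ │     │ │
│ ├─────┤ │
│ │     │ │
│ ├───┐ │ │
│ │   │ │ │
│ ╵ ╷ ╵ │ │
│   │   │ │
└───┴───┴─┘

Finding longest simple path using DFS:
Start: (0, 0)
Longest path visits 14 cells
Path: A → down → down → down → down → right → up → right → down → right → up → up → left → left

Solution:

┌─────┬───┐
│A    │   │
│ ┌─╴ ╵ ╷ │
│↓│     │ │
│ ├─────┤ │
│↓│B ← ↰│ │
│ ├───┐ │ │
│↓│↱ ↓│↑│ │
│ ╵ ╷ ╵ │ │
│↳ ↑│↳ ↑│ │
└───┴───┴─┘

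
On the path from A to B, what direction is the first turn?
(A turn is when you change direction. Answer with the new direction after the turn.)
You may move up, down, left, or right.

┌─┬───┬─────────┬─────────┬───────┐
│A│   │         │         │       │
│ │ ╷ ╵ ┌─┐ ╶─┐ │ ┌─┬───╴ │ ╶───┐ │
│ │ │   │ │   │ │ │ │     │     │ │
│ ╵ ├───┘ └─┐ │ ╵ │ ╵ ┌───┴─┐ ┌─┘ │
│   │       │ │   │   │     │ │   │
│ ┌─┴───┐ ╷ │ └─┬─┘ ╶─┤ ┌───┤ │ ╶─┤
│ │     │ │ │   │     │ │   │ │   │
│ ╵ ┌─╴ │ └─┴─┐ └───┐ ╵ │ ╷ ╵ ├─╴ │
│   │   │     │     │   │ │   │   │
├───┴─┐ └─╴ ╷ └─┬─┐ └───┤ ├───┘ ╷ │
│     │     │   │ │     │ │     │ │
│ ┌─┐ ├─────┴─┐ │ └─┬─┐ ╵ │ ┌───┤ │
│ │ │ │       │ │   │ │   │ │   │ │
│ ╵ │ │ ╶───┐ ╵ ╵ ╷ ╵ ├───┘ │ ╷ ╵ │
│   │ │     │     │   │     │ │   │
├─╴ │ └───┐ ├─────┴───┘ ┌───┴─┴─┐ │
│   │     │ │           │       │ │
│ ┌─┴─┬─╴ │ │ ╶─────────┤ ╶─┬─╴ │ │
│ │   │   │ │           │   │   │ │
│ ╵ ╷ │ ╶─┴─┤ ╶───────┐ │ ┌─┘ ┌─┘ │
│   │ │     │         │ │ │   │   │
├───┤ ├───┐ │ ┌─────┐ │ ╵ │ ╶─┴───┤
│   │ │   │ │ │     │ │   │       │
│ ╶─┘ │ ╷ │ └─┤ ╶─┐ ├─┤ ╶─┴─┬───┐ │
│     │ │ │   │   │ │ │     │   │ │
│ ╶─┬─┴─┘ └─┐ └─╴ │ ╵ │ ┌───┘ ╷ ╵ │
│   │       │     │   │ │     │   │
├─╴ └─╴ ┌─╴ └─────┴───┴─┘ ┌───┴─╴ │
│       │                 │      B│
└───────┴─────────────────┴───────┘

Directions: down, down, right, up, up, right, down, right, up, right, right, down, right, down, down, right, down, right, right, down, right, right, down, right, up, up, up, right, down, right, up, up, up, left, up, right, right, right, down, down, left, down, right, down, left, down, left, left, down, down, left, left, down, left, left, left, left, left, down, right, right, right, right, right, down, down, right, up, up, up, right, right, right, down, left, down, left, down, right, right, right, down, down, down
First turn direction: right

Solution:

┌─┬───┬─────────┬─────────┬───────┐
│A│↱ ↓│↱ → ↓    │         │↱ → → ↓│
│ │ ╷ ╵ ┌─┐ ╶─┐ │ ┌─┬───╴ │ ╶───┐ │
│↓│↑│↳ ↑│ │↳ ↓│ │ │ │     │↑ ↰  │↓│
│ ╵ ├───┘ └─┐ │ ╵ │ ╵ ┌───┴─┐ ┌─┘ │
│↳ ↑│       │↓│   │   │     │↑│↓ ↲│
│ ┌─┴───┐ ╷ │ └─┬─┘ ╶─┤ ┌───┤ │ ╶─┤
│ │     │ │ │↳ ↓│     │ │↱ ↓│↑│↳ ↓│
│ ╵ ┌─╴ │ └─┴─┐ └───┐ ╵ │ ╷ ╵ ├─╴ │
│   │   │     │↳ → ↓│   │↑│↳ ↑│↓ ↲│
├───┴─┐ └─╴ ╷ └─┬─┐ └───┤ ├───┘ ╷ │
│     │     │   │ │↳ → ↓│↑│↓ ← ↲│ │
│ ┌─┐ ├─────┴─┐ │ └─┬─┐ ╵ │ ┌───┤ │
│ │ │ │       │ │   │ │↳ ↑│↓│   │ │
│ ╵ │ │ ╶───┐ ╵ ╵ ╷ ╵ ├───┘ │ ╷ ╵ │
│   │ │     │     │   │↓ ← ↲│ │   │
├─╴ │ └───┐ ├─────┴───┘ ┌───┴─┴─┐ │
│   │     │ │↓ ← ← ← ← ↲│↱ → → ↓│ │
│ ┌─┴─┬─╴ │ │ ╶─────────┤ ╶─┬─╴ │ │
│ │   │   │ │↳ → → → → ↓│↑  │↓ ↲│ │
│ ╵ ╷ │ ╶─┴─┤ ╶───────┐ │ ┌─┘ ┌─┘ │
│   │ │     │         │↓│↑│↓ ↲│   │
├───┤ ├───┐ │ ┌─────┐ │ ╵ │ ╶─┴───┤
│   │ │   │ │ │     │ │↳ ↑│↳ → → ↓│
│ ╶─┘ │ ╷ │ └─┤ ╶─┐ ├─┤ ╶─┴─┬───┐ │
│     │ │ │   │   │ │ │     │   │↓│
│ ╶─┬─┴─┘ └─┐ └─╴ │ ╵ │ ┌───┘ ╷ ╵ │
│   │       │     │   │ │     │  ↓│
├─╴ └─╴ ┌─╴ └─────┴───┴─┘ ┌───┴─╴ │
│       │                 │      B│
└───────┴─────────────────┴───────┘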